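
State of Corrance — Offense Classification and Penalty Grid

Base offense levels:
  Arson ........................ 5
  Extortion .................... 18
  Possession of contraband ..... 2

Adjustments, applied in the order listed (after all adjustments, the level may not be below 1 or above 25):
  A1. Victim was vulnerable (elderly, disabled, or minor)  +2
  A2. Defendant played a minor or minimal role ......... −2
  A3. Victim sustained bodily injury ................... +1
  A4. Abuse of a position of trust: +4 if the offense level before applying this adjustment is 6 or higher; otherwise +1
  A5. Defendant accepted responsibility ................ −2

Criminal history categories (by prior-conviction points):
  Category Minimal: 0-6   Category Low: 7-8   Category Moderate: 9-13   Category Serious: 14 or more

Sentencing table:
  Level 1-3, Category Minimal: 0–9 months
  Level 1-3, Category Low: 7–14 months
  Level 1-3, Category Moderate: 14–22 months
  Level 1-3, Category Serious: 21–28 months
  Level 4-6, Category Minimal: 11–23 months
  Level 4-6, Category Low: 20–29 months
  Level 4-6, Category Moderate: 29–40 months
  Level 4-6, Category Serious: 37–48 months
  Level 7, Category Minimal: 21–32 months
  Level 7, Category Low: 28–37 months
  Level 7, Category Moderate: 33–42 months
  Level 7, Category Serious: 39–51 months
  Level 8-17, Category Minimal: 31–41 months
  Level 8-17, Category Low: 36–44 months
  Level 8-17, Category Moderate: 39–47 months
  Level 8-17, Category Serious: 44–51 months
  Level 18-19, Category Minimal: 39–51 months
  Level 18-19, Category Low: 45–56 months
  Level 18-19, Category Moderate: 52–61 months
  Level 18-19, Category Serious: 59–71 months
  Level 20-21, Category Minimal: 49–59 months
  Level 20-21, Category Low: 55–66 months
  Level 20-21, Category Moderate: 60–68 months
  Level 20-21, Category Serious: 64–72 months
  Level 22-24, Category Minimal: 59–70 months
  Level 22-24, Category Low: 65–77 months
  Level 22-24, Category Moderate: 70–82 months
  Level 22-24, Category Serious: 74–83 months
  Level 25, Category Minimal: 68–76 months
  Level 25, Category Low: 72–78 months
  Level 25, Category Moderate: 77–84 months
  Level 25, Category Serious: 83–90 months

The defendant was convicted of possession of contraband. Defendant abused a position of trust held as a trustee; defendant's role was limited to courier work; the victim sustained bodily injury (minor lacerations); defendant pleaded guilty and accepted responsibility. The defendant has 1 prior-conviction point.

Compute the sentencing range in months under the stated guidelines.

Base offense level for possession of contraband: 2.
A1 does not apply.
A2 applies: 2 − 2 = 0.
A3 applies: 0 + 1 = 1.
A4 applies (level before this adjustment is 1 < 6, so +1): 1 + 1 = 2.
A5 applies: 2 − 2 = 0.
Level 0 is below the minimum of 1; floored at 1.
Final offense level: 1.
Criminal history: 1 prior point → Category Minimal (0-6).
Level 1 falls in the 1-3 band.
Grid: Level 1-3 × Category Minimal = 0-9 months.

0-9 months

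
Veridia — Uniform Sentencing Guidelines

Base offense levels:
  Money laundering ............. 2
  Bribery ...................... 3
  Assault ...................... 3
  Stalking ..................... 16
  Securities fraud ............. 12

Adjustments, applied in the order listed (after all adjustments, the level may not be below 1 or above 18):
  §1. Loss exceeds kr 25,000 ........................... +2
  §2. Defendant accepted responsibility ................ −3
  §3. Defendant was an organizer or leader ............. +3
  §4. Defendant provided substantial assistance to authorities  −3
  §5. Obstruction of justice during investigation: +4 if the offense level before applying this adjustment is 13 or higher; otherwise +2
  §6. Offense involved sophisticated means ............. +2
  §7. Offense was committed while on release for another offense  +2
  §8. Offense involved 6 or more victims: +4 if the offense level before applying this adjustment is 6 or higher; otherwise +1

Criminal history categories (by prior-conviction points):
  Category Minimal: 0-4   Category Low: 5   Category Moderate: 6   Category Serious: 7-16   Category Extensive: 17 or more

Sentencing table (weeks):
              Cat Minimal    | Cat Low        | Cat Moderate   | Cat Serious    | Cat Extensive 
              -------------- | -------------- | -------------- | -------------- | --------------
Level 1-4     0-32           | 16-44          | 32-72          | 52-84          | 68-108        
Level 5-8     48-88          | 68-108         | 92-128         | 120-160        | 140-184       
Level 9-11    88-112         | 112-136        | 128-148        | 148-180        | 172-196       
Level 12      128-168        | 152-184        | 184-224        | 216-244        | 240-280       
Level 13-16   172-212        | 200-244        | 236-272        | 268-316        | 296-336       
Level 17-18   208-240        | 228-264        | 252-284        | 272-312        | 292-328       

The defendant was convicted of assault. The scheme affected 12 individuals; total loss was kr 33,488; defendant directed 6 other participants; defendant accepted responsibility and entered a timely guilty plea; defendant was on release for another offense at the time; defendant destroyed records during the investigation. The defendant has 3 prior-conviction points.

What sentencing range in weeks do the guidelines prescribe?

172-212 weeks

Base offense level for assault: 3.
§1 applies: 3 + 2 = 5.
§2 applies: 5 − 3 = 2.
§3 applies: 2 + 3 = 5.
§5 applies (level before this adjustment is 5 < 13, so +2): 5 + 2 = 7.
§6 does not apply.
§7 applies: 7 + 2 = 9.
§8 applies (level before this adjustment is 9 ≥ 6, so +4): 9 + 4 = 13.
Final offense level: 13.
Criminal history: 3 prior points → Category Minimal (0-4).
Level 13 falls in the 13-16 band.
Grid: Level 13-16 × Category Minimal = 172-212 weeks.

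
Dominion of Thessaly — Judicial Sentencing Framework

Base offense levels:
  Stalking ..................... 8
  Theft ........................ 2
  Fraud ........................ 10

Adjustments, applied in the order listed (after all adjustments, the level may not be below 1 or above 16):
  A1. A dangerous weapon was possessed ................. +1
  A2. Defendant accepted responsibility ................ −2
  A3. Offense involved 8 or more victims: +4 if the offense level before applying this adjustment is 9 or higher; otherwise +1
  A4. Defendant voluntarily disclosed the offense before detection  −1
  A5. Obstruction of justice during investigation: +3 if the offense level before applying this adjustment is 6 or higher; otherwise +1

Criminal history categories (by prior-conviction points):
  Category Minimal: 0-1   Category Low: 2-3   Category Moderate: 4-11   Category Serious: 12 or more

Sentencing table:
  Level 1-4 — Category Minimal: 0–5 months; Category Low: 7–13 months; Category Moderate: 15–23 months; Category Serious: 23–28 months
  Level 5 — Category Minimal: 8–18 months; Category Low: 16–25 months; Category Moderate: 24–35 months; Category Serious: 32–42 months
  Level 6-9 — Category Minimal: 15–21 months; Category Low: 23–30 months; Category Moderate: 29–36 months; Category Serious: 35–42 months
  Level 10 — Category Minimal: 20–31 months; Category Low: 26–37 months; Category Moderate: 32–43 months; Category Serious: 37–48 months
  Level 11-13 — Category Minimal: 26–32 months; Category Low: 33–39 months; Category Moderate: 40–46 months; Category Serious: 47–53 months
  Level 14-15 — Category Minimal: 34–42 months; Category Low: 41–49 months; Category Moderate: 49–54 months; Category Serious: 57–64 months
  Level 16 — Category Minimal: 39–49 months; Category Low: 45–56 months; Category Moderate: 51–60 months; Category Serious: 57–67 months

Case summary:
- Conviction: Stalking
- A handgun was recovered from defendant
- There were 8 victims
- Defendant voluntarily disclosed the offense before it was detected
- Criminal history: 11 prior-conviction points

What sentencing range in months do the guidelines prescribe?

Base offense level for stalking: 8.
A1 applies: 8 + 1 = 9.
A3 applies (level before this adjustment is 9 ≥ 9, so +4): 9 + 4 = 13.
A4 applies: 13 − 1 = 12.
A5 does not apply.
Final offense level: 12.
Criminal history: 11 prior points → Category Moderate (4-11).
Level 12 falls in the 11-13 band.
Grid: Level 11-13 × Category Moderate = 40-46 months.

40-46 months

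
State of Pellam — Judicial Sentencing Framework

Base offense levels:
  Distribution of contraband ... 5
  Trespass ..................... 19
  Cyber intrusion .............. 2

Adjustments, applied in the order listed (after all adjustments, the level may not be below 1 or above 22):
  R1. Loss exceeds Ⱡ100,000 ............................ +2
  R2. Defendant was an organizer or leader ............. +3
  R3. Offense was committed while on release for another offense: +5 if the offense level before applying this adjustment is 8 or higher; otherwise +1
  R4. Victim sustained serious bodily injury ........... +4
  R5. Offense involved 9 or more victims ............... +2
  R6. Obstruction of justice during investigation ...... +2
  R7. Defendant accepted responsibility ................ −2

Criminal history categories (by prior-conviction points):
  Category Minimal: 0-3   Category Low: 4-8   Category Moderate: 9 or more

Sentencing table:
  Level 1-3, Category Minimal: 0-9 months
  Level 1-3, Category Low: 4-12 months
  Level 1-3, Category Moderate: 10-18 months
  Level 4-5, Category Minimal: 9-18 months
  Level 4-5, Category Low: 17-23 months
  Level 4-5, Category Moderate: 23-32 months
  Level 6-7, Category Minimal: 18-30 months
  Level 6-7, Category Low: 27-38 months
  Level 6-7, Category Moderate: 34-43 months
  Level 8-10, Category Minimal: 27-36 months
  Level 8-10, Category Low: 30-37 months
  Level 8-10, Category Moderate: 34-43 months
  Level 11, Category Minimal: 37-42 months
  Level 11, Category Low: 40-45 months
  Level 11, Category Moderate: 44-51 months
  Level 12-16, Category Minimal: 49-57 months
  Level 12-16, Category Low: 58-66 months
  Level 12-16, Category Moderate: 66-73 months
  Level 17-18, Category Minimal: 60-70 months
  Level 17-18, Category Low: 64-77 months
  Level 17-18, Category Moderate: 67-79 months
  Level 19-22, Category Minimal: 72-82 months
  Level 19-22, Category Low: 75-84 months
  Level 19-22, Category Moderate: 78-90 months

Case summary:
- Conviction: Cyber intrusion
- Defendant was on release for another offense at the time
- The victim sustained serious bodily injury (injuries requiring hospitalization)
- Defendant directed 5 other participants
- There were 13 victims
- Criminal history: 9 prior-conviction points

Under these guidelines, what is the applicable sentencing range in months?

66-73 months

Base offense level for cyber intrusion: 2.
R1 does not apply.
R2 applies: 2 + 3 = 5.
R3 applies (level before this adjustment is 5 < 8, so +1): 5 + 1 = 6.
R4 applies: 6 + 4 = 10.
R5 applies: 10 + 2 = 12.
Final offense level: 12.
Criminal history: 9 prior points → Category Moderate (9+).
Level 12 falls in the 12-16 band.
Grid: Level 12-16 × Category Moderate = 66-73 months.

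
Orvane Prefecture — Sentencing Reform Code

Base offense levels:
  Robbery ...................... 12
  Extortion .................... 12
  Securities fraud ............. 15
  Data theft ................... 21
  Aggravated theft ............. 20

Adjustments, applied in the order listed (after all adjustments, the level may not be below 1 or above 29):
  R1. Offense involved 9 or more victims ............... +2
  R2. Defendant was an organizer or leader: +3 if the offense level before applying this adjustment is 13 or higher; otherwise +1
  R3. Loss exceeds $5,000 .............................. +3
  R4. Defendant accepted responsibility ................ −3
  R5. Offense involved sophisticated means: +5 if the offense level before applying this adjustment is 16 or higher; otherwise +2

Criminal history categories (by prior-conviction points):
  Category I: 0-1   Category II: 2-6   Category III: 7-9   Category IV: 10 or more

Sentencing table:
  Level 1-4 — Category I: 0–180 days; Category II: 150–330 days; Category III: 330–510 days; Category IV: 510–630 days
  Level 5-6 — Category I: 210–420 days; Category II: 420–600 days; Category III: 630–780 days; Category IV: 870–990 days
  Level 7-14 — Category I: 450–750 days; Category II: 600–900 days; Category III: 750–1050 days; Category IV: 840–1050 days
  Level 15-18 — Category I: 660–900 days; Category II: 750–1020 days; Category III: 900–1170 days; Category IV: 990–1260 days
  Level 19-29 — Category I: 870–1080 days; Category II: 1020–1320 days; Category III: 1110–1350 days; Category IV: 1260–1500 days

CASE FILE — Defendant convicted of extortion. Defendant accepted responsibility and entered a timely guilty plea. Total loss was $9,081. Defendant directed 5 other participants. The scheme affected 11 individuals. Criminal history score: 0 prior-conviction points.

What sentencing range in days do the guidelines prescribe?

660-900 days

Base offense level for extortion: 12.
R1 applies: 12 + 2 = 14.
R2 applies (level before this adjustment is 14 ≥ 13, so +3): 14 + 3 = 17.
R3 applies: 17 + 3 = 20.
R4 applies: 20 − 3 = 17.
R5 does not apply.
Final offense level: 17.
Criminal history: 0 prior points → Category I (0-1).
Level 17 falls in the 15-18 band.
Grid: Level 15-18 × Category I = 660-900 days.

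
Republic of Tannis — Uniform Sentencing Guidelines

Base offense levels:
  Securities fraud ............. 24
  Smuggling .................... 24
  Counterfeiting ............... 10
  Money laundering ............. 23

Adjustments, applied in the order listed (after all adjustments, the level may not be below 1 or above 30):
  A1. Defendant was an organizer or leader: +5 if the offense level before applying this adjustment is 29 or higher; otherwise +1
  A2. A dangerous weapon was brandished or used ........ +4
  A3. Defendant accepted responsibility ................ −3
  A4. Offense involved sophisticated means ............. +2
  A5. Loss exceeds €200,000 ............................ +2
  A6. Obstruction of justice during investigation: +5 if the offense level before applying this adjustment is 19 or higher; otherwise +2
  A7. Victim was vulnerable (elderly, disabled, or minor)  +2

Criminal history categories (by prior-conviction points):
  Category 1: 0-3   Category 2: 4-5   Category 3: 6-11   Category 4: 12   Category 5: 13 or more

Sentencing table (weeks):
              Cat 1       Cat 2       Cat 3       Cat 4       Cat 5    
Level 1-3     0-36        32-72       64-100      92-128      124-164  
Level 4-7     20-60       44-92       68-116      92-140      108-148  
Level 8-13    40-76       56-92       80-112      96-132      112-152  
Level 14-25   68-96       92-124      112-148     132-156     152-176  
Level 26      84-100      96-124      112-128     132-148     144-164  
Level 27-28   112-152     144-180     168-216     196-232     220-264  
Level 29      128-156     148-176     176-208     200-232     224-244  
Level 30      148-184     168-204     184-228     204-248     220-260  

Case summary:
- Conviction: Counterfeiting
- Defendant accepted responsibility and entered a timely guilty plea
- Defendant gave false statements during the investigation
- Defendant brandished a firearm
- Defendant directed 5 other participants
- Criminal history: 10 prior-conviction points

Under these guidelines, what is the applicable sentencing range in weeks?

112-148 weeks

Base offense level for counterfeiting: 10.
A1 applies (level before this adjustment is 10 < 29, so +1): 10 + 1 = 11.
A2 applies: 11 + 4 = 15.
A3 applies: 15 − 3 = 12.
A4 does not apply.
A5 does not apply.
A6 applies (level before this adjustment is 12 < 19, so +2): 12 + 2 = 14.
A7 does not apply.
Final offense level: 14.
Criminal history: 10 prior points → Category 3 (6-11).
Level 14 falls in the 14-25 band.
Grid: Level 14-25 × Category 3 = 112-148 weeks.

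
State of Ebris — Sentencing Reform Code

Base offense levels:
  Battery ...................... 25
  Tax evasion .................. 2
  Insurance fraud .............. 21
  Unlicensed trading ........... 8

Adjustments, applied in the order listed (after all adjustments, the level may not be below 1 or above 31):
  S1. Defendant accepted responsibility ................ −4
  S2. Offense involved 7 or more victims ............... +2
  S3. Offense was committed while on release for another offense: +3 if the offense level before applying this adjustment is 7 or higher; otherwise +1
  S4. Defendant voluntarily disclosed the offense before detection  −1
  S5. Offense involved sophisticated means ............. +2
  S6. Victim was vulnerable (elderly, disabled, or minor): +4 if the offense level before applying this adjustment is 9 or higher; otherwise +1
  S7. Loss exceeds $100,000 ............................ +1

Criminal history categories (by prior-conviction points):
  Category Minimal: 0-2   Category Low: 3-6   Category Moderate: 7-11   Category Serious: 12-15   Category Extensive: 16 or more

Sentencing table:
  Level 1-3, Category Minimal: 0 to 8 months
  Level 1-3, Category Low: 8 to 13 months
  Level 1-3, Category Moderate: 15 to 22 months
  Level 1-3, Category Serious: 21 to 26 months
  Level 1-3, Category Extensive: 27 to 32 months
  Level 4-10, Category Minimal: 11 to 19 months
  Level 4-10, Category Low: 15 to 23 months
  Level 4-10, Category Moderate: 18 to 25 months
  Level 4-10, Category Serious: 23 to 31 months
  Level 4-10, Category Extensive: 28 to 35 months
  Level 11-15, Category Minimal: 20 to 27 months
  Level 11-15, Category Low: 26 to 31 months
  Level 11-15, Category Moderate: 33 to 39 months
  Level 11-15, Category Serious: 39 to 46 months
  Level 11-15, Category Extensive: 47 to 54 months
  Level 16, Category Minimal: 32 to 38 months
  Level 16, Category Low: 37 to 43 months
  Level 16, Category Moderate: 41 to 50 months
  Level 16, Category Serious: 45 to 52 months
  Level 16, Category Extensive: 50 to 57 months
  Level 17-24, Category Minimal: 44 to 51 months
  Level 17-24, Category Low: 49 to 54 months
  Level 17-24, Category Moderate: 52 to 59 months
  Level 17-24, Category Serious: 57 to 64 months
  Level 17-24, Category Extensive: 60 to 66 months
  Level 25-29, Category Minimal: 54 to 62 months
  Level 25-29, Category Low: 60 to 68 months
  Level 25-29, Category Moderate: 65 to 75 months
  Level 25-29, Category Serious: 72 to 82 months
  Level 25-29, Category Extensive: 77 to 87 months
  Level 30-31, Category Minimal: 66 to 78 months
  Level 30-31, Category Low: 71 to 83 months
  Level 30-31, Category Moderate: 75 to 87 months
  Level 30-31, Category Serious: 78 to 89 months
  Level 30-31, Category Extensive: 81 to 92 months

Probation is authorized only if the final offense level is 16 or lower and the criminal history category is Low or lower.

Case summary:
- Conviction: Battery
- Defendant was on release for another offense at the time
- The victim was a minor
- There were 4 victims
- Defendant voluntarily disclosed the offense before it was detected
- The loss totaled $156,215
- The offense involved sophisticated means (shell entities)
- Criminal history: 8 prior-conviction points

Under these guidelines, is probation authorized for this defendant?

Base offense level for battery: 25.
S1 does not apply.
S2 does not apply.
S3 applies (level before this adjustment is 25 ≥ 7, so +3): 25 + 3 = 28.
S4 applies: 28 − 1 = 27.
S5 applies: 27 + 2 = 29.
S6 applies (level before this adjustment is 29 ≥ 9, so +4): 29 + 4 = 33.
S7 applies: 33 + 1 = 34.
Level 34 exceeds the maximum of 31; capped at 31.
Final offense level: 31.
Criminal history: 8 prior points → Category Moderate (7-11).
Level 31 falls in the 30-31 band.
Grid: Level 30-31 × Category Moderate = 75-87 months.
Probation check: level 31 > 16 and category Moderate > Low → not eligible.

No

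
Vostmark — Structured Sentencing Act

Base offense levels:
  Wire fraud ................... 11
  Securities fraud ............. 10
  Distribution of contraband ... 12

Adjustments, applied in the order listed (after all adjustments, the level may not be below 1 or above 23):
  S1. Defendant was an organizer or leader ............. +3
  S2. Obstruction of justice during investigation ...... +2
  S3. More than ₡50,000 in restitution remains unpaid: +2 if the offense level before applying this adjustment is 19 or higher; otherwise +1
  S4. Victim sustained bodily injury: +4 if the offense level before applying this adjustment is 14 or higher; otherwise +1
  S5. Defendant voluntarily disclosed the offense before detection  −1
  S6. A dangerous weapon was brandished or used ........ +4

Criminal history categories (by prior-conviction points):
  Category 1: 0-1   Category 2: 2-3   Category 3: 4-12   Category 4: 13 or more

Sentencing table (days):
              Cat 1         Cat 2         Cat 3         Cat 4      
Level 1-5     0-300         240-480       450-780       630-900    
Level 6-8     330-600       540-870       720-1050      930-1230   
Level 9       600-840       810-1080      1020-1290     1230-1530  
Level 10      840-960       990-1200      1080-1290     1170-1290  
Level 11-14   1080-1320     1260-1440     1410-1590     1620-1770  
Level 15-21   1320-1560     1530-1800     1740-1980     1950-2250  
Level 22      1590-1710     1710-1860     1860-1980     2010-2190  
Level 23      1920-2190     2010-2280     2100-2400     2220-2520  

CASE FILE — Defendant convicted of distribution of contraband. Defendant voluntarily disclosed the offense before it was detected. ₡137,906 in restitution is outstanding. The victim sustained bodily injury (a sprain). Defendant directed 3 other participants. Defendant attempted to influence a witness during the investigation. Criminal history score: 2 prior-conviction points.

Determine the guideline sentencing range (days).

1530-1800 days

Base offense level for distribution of contraband: 12.
S1 applies: 12 + 3 = 15.
S2 applies: 15 + 2 = 17.
S3 applies (level before this adjustment is 17 < 19, so +1): 17 + 1 = 18.
S4 applies (level before this adjustment is 18 ≥ 14, so +4): 18 + 4 = 22.
S5 applies: 22 − 1 = 21.
S6 does not apply.
Final offense level: 21.
Criminal history: 2 prior points → Category 2 (2-3).
Level 21 falls in the 15-21 band.
Grid: Level 15-21 × Category 2 = 1530-1800 days.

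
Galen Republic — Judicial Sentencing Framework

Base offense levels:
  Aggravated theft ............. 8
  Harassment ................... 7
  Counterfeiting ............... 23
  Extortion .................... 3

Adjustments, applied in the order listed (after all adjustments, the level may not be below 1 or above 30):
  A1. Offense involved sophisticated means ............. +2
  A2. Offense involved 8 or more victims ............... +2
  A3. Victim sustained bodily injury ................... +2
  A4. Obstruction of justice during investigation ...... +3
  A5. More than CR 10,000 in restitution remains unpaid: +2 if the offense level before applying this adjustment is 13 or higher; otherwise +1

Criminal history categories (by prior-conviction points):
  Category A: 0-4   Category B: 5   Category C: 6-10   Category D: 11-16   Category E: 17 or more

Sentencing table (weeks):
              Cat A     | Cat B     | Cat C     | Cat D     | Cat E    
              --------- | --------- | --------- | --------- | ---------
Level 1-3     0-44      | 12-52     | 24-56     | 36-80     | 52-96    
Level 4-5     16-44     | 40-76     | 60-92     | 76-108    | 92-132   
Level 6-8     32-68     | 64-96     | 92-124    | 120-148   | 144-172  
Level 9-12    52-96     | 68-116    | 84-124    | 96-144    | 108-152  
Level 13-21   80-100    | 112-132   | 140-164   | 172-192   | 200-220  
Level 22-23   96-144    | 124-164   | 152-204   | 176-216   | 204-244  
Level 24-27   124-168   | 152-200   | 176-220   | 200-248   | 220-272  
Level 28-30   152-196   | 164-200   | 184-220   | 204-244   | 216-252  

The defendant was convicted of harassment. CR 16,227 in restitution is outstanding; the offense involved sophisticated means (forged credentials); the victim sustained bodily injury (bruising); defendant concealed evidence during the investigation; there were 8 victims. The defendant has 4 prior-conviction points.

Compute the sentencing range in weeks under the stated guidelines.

80-100 weeks

Base offense level for harassment: 7.
A1 applies: 7 + 2 = 9.
A2 applies: 9 + 2 = 11.
A3 applies: 11 + 2 = 13.
A4 applies: 13 + 3 = 16.
A5 applies (level before this adjustment is 16 ≥ 13, so +2): 16 + 2 = 18.
Final offense level: 18.
Criminal history: 4 prior points → Category A (0-4).
Level 18 falls in the 13-21 band.
Grid: Level 13-21 × Category A = 80-100 weeks.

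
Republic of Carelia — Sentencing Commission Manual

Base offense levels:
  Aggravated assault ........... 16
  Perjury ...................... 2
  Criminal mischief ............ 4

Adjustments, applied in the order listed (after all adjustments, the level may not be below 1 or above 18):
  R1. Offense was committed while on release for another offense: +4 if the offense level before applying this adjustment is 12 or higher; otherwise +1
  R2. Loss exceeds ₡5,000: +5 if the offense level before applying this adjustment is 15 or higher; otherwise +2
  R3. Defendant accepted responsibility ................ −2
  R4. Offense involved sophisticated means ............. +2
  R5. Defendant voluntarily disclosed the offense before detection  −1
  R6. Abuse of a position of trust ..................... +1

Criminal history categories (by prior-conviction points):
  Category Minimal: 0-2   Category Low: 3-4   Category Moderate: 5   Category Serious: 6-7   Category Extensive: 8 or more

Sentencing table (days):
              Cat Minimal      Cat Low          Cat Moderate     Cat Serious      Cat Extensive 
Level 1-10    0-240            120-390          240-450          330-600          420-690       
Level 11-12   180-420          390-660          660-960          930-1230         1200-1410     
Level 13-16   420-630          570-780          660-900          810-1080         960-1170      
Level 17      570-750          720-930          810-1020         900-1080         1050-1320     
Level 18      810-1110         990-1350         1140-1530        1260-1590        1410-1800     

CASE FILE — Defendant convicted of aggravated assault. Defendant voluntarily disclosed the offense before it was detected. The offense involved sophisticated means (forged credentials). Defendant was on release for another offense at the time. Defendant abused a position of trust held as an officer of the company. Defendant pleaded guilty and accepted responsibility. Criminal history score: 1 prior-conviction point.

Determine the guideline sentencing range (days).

Base offense level for aggravated assault: 16.
R1 applies (level before this adjustment is 16 ≥ 12, so +4): 16 + 4 = 20.
R3 applies: 20 − 2 = 18.
R4 applies: 18 + 2 = 20.
R5 applies: 20 − 1 = 19.
R6 applies: 19 + 1 = 20.
Level 20 exceeds the maximum of 18; capped at 18.
Final offense level: 18.
Criminal history: 1 prior point → Category Minimal (0-2).
Level 18 falls in the 18 band.
Grid: Level 18 × Category Minimal = 810-1110 days.

810-1110 days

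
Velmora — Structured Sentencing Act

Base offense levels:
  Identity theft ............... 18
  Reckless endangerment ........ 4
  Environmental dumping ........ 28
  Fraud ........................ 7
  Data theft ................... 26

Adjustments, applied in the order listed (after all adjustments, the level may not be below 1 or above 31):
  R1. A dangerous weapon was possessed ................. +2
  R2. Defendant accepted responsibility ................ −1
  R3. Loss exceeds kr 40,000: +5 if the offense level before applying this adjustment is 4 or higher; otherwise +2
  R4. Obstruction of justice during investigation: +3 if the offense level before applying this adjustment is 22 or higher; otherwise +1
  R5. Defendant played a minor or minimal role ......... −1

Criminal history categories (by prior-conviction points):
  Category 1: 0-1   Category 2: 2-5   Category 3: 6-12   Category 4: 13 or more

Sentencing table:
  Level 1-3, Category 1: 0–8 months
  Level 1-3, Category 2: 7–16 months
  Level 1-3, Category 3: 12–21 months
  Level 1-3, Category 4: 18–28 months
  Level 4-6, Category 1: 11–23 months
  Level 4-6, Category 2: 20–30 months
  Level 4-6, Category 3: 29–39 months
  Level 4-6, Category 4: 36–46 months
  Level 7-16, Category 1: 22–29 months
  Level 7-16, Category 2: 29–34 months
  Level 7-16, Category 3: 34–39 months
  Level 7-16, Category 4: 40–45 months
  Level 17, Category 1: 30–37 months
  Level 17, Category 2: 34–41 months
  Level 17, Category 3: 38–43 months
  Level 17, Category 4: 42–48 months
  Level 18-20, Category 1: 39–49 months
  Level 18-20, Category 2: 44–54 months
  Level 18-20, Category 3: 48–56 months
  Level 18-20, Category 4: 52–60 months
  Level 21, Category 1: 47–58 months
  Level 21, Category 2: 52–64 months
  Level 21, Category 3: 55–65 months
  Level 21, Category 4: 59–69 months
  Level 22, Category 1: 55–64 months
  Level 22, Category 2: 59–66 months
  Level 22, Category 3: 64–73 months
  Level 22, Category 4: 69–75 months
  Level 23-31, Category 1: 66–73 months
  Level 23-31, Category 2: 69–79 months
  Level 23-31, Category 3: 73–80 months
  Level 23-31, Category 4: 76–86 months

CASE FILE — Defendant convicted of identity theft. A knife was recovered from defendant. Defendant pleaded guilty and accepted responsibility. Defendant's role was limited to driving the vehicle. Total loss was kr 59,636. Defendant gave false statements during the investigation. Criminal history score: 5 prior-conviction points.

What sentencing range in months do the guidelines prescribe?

Base offense level for identity theft: 18.
R1 applies: 18 + 2 = 20.
R2 applies: 20 − 1 = 19.
R3 applies (level before this adjustment is 19 ≥ 4, so +5): 19 + 5 = 24.
R4 applies (level before this adjustment is 24 ≥ 22, so +3): 24 + 3 = 27.
R5 applies: 27 − 1 = 26.
Final offense level: 26.
Criminal history: 5 prior points → Category 2 (2-5).
Level 26 falls in the 23-31 band.
Grid: Level 23-31 × Category 2 = 69-79 months.

69-79 months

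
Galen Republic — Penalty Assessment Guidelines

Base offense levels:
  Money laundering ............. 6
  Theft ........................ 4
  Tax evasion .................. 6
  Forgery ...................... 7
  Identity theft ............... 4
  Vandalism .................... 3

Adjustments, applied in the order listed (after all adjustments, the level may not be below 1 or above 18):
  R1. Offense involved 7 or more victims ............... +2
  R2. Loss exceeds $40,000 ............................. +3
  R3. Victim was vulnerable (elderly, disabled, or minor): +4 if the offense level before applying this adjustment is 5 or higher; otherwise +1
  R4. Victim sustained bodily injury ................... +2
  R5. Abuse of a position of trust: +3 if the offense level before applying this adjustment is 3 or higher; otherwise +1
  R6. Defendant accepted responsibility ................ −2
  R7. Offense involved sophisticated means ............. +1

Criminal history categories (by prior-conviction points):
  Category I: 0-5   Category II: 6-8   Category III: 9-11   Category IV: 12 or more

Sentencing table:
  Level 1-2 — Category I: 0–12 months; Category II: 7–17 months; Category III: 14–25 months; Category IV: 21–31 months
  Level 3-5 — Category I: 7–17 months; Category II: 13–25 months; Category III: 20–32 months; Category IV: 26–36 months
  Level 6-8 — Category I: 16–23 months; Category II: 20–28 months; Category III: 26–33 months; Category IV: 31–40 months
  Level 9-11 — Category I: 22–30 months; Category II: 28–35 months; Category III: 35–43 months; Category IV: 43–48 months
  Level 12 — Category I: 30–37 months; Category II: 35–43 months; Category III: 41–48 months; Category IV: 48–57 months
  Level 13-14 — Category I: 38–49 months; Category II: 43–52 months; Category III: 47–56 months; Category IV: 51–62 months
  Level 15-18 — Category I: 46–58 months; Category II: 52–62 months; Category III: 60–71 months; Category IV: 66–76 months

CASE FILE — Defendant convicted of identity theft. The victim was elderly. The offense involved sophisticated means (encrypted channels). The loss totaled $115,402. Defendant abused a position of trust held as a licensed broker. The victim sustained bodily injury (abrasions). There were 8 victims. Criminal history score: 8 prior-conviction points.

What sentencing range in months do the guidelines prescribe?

Base offense level for identity theft: 4.
R1 applies: 4 + 2 = 6.
R2 applies: 6 + 3 = 9.
R3 applies (level before this adjustment is 9 ≥ 5, so +4): 9 + 4 = 13.
R4 applies: 13 + 2 = 15.
R5 applies (level before this adjustment is 15 ≥ 3, so +3): 15 + 3 = 18.
R6 does not apply.
R7 applies: 18 + 1 = 19.
Level 19 exceeds the maximum of 18; capped at 18.
Final offense level: 18.
Criminal history: 8 prior points → Category II (6-8).
Level 18 falls in the 15-18 band.
Grid: Level 15-18 × Category II = 52-62 months.

52-62 months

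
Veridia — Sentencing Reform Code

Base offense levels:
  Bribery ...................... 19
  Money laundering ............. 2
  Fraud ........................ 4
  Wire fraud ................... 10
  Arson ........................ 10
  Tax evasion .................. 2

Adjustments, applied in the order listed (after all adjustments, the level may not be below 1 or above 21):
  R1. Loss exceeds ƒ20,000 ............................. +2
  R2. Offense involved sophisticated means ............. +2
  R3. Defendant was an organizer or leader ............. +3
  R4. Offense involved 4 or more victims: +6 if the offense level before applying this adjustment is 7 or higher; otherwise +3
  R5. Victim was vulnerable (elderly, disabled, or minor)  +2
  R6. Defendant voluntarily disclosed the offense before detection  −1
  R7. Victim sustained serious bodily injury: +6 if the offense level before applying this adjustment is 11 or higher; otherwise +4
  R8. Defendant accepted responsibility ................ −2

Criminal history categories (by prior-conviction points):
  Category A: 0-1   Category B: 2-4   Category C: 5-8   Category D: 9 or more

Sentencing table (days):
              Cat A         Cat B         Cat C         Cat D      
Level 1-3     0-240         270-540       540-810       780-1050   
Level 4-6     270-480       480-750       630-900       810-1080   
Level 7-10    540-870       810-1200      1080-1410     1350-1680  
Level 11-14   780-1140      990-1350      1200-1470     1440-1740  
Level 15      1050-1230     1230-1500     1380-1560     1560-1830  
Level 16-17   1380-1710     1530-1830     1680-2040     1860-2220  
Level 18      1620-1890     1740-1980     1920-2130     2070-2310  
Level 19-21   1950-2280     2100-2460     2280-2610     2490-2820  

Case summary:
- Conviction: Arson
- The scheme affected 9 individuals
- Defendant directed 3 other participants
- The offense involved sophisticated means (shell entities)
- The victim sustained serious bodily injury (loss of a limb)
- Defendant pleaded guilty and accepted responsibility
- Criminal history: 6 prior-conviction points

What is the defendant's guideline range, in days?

2280-2610 days

Base offense level for arson: 10.
R2 applies: 10 + 2 = 12.
R3 applies: 12 + 3 = 15.
R4 applies (level before this adjustment is 15 ≥ 7, so +6): 15 + 6 = 21.
R5 does not apply.
R6 does not apply.
R7 applies (level before this adjustment is 21 ≥ 11, so +6): 21 + 6 = 27.
R8 applies: 27 − 2 = 25.
Level 25 exceeds the maximum of 21; capped at 21.
Final offense level: 21.
Criminal history: 6 prior points → Category C (5-8).
Level 21 falls in the 19-21 band.
Grid: Level 19-21 × Category C = 2280-2610 days.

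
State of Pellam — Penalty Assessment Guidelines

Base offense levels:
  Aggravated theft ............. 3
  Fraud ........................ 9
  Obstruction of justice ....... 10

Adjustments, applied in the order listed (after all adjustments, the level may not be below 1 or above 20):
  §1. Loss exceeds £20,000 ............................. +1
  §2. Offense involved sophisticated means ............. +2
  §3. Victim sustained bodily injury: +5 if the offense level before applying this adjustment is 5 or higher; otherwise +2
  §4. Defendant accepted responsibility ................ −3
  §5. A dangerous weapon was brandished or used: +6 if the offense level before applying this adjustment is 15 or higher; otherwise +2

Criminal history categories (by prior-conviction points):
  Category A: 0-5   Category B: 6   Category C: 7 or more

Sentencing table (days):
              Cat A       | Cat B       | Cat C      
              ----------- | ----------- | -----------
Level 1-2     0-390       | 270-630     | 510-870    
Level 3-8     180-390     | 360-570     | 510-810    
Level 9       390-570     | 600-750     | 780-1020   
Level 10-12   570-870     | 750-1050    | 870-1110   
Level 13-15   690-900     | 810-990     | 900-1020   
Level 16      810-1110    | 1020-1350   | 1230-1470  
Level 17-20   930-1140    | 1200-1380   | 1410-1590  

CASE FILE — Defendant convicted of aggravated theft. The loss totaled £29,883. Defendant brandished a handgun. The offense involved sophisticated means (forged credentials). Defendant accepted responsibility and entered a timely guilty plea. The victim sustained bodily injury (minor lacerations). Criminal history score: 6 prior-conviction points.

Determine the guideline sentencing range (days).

750-1050 days

Base offense level for aggravated theft: 3.
§1 applies: 3 + 1 = 4.
§2 applies: 4 + 2 = 6.
§3 applies (level before this adjustment is 6 ≥ 5, so +5): 6 + 5 = 11.
§4 applies: 11 − 3 = 8.
§5 applies (level before this adjustment is 8 < 15, so +2): 8 + 2 = 10.
Final offense level: 10.
Criminal history: 6 prior points → Category B (6).
Level 10 falls in the 10-12 band.
Grid: Level 10-12 × Category B = 750-1050 days.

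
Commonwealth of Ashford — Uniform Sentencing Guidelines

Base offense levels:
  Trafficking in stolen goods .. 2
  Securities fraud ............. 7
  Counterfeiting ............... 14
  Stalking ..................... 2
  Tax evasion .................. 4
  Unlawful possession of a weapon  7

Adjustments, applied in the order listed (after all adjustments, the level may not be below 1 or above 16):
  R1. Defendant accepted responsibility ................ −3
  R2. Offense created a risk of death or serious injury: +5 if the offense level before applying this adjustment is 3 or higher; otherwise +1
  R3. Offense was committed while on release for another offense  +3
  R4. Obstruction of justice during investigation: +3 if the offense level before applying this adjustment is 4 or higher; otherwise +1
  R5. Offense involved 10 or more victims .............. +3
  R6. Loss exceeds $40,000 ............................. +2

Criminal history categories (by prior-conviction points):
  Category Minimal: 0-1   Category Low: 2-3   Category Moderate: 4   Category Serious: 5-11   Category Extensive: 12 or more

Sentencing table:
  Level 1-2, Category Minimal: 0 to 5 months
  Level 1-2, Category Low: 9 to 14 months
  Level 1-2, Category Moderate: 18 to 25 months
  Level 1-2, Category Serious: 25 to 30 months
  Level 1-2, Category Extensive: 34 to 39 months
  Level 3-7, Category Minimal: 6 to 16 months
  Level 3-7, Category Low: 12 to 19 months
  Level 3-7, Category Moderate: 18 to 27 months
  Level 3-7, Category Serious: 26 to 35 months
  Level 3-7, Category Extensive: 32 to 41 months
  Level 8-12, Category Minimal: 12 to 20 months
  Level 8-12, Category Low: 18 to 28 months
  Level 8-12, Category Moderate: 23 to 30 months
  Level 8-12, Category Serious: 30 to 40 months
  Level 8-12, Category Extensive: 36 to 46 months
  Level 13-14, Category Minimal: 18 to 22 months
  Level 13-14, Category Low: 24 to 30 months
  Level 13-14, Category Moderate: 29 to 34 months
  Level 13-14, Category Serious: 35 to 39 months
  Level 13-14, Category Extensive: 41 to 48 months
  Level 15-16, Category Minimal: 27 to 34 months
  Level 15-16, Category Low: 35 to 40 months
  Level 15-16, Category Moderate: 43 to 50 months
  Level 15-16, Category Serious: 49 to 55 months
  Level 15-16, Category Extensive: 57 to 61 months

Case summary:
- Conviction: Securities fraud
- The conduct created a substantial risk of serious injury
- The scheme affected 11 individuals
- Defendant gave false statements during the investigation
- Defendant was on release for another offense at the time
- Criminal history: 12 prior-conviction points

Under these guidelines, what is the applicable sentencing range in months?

57-61 months

Base offense level for securities fraud: 7.
R1 does not apply.
R2 applies (level before this adjustment is 7 ≥ 3, so +5): 7 + 5 = 12.
R3 applies: 12 + 3 = 15.
R4 applies (level before this adjustment is 15 ≥ 4, so +3): 15 + 3 = 18.
R5 applies: 18 + 3 = 21.
Level 21 exceeds the maximum of 16; capped at 16.
Final offense level: 16.
Criminal history: 12 prior points → Category Extensive (12+).
Level 16 falls in the 15-16 band.
Grid: Level 15-16 × Category Extensive = 57-61 months.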